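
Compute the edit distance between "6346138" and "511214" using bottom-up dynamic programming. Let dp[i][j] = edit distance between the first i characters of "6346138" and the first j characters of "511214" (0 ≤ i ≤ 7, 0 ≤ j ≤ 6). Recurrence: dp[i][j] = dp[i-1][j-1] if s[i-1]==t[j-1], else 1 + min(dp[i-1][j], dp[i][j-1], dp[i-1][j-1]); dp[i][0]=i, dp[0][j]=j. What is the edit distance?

6

   ''  5  1  1  2  1  4
''  0  1  2  3  4  5  6
 6  1  1  2  3  4  5  6
 3  2  2  2  3  4  5  6
 4  3  3  3  3  4  5  5
 6  4  4  4  4  4  5  6
 1  5  5  4  4  5  4  5
 3  6  6  5  5  5  5  5
 8  7  7  6  6  6  6  6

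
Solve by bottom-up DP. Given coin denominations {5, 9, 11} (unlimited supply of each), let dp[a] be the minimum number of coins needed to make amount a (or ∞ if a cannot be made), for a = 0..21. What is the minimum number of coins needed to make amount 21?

 a  0  1  2  3  4  5  6  7  8  9 10 11 12 13 14 15 16 17 18 19 20 21
dp  0  -  -  -  -  1  -  -  -  1  2  1  -  -  2  3  2  -  2  3  2  3
(- denotes ∞ / unreachable)

3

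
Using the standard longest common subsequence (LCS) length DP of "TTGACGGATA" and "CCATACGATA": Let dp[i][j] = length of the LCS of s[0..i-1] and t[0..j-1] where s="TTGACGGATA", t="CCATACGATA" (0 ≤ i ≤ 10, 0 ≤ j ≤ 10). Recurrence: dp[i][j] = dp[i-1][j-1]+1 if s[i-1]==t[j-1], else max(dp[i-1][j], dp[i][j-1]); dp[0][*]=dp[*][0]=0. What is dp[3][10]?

2

   ''  C  C  A  T  A  C  G  A  T  A
''  0  0  0  0  0  0  0  0  0  0  0
 T  0  0  0  0  1  1  1  1  1  1  1
 T  0  0  0  0  1  1  1  1  1  2  2
 G  0  0  0  0  1  1  1  2  2  2  2
 A  0  0  0  1  1  2  2  2  3  3  3
 C  0  1  1  1  1  2  3  3  3  3  3
 G  0  1  1  1  1  2  3  4  4  4  4
 G  0  1  1  1  1  2  3  4  4  4  4
 A  0  1  1  2  2  2  3  4  5  5  5
 T  0  1  1  2  3  3  3  4  5  6  6
 A  0  1  1  2  3  4  4  4  5  6  7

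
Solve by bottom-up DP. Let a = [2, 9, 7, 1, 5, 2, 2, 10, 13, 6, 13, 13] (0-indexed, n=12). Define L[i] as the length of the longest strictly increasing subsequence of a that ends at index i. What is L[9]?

   i    0    1    2    3    4    5    6    7    8    9   10   11
a[i]    2    9    7    1    5    2    2   10   13    6   13   13
L[i]    1    2    2    1    2    2    2    3    4    3    4    4

3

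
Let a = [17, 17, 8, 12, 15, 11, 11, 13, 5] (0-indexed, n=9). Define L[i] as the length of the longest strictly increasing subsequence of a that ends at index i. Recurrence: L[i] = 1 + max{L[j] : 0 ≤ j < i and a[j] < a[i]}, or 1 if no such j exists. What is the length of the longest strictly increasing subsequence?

   i    0    1    2    3    4    5    6    7    8
a[i]   17   17    8   12   15   11   11   13    5
L[i]    1    1    1    2    3    2    2    3    1

3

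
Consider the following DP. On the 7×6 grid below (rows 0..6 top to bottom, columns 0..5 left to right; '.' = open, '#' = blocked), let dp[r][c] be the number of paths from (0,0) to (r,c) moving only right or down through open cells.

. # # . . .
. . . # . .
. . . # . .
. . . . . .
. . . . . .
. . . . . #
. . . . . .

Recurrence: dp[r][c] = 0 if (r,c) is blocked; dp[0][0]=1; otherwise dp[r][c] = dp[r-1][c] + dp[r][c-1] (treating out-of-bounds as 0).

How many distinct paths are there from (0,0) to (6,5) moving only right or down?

105

r\c   0   1   2   3   4   5
  0   1   0   0   0   0   0
  1   1   1   1   0   0   0
  2   1   2   3   0   0   0
  3   1   3   6   6   6   6
  4   1   4  10  16  22  28
  5   1   5  15  31  53   0
  6   1   6  21  52 105 105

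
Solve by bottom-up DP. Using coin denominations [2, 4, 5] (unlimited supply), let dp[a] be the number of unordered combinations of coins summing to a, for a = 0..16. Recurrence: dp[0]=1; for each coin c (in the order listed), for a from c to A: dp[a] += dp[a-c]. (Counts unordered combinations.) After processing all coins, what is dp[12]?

after  coin     0     1     2     3     4     5     6     7     8     9    10    11    12    13    14    15    16
          2     1     0     1     0     1     0     1     0     1     0     1     0     1     0     1     0     1
          4     1     0     1     0     2     0     2     0     3     0     3     0     4     0     4     0     5
          5     1     0     1     0     2     1     2     1     3     2     4     2     5     3     6     4     7

5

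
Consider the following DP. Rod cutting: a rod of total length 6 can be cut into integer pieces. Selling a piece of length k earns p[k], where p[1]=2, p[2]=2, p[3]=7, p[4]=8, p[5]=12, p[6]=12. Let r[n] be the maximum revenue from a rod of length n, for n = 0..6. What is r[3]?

   n    0    1    2    3    4    5    6
r[n]    0    2    4    7    9   12   14

7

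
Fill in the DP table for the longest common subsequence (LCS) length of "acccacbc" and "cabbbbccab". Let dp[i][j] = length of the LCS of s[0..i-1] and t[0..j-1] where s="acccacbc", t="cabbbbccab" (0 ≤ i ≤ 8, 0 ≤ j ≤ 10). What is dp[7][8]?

3

   ''  c  a  b  b  b  b  c  c  a  b
''  0  0  0  0  0  0  0  0  0  0  0
 a  0  0  1  1  1  1  1  1  1  1  1
 c  0  1  1  1  1  1  1  2  2  2  2
 c  0  1  1  1  1  1  1  2  3  3  3
 c  0  1  1  1  1  1  1  2  3  3  3
 a  0  1  2  2  2  2  2  2  3  4  4
 c  0  1  2  2  2  2  2  3  3  4  4
 b  0  1  2  3  3  3  3  3  3  4  5
 c  0  1  2  3  3  3  3  4  4  4  5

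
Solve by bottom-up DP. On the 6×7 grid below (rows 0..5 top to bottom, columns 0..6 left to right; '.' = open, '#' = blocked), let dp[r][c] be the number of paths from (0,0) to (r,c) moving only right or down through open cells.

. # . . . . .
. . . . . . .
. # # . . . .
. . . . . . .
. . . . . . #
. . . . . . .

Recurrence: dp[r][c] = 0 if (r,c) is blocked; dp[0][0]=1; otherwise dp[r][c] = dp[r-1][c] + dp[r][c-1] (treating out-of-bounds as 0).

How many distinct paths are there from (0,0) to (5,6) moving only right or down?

r\c   0   1   2   3   4   5   6
  0   1   0   0   0   0   0   0
  1   1   1   1   1   1   1   1
  2   1   0   0   1   2   3   4
  3   1   1   1   2   4   7  11
  4   1   2   3   5   9  16   0
  5   1   3   6  11  20  36  36

36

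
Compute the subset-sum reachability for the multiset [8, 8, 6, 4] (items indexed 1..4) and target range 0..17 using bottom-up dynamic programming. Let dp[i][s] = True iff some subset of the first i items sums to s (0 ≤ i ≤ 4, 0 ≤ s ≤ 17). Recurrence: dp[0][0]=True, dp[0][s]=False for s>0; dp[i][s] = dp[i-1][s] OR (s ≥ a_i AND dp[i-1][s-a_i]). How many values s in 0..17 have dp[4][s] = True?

8

i\s   0   1   2   3   4   5   6   7   8   9  10  11  12  13  14  15  16  17
  0   T   F   F   F   F   F   F   F   F   F   F   F   F   F   F   F   F   F
  1   T   F   F   F   F   F   F   F   T   F   F   F   F   F   F   F   F   F
  2   T   F   F   F   F   F   F   F   T   F   F   F   F   F   F   F   T   F
  3   T   F   F   F   F   F   T   F   T   F   F   F   F   F   T   F   T   F
  4   T   F   F   F   T   F   T   F   T   F   T   F   T   F   T   F   T   F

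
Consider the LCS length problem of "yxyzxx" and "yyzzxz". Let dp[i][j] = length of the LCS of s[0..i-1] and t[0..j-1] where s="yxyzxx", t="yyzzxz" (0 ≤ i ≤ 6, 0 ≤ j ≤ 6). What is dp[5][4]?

3

   ''  y  y  z  z  x  z
''  0  0  0  0  0  0  0
 y  0  1  1  1  1  1  1
 x  0  1  1  1  1  2  2
 y  0  1  2  2  2  2  2
 z  0  1  2  3  3  3  3
 x  0  1  2  3  3  4  4
 x  0  1  2  3  3  4  4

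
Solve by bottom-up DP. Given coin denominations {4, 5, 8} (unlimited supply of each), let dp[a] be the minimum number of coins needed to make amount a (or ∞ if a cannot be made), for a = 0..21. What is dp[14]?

 a  0  1  2  3  4  5  6  7  8  9 10 11 12 13 14 15 16 17 18 19 20 21
dp  0  -  -  -  1  1  -  -  1  2  2  -  2  2  3  3  2  3  3  4  3  3
(- denotes ∞ / unreachable)

3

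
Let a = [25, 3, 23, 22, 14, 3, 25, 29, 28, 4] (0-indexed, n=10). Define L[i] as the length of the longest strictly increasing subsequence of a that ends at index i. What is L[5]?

1

   i    0    1    2    3    4    5    6    7    8    9
a[i]   25    3   23   22   14    3   25   29   28    4
L[i]    1    1    2    2    2    1    3    4    4    2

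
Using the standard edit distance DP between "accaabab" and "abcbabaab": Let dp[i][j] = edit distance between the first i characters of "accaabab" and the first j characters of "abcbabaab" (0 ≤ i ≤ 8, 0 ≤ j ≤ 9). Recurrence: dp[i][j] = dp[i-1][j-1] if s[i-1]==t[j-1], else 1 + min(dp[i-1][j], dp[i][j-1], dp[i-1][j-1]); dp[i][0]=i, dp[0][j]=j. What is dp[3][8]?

   ''  a  b  c  b  a  b  a  a  b
''  0  1  2  3  4  5  6  7  8  9
 a  1  0  1  2  3  4  5  6  7  8
 c  2  1  1  1  2  3  4  5  6  7
 c  3  2  2  1  2  3  4  5  6  7
 a  4  3  3  2  2  2  3  4  5  6
 a  5  4  4  3  3  2  3  3  4  5
 b  6  5  4  4  3  3  2  3  4  4
 a  7  6  5  5  4  3  3  2  3  4
 b  8  7  6  6  5  4  3  3  3  3

6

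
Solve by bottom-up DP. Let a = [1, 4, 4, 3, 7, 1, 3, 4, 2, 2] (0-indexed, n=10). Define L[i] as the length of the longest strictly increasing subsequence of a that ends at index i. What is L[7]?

3

   i    0    1    2    3    4    5    6    7    8    9
a[i]    1    4    4    3    7    1    3    4    2    2
L[i]    1    2    2    2    3    1    2    3    2    2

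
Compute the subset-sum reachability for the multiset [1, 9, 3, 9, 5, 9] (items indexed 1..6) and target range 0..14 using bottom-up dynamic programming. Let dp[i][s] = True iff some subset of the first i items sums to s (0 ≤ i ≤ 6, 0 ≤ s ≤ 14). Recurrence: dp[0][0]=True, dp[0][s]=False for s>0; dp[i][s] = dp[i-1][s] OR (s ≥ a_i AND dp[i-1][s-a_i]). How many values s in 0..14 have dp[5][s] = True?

i\s   0   1   2   3   4   5   6   7   8   9  10  11  12  13  14
  0   T   F   F   F   F   F   F   F   F   F   F   F   F   F   F
  1   T   T   F   F   F   F   F   F   F   F   F   F   F   F   F
  2   T   T   F   F   F   F   F   F   F   T   T   F   F   F   F
  3   T   T   F   T   T   F   F   F   F   T   T   F   T   T   F
  4   T   T   F   T   T   F   F   F   F   T   T   F   T   T   F
  5   T   T   F   T   T   T   T   F   T   T   T   F   T   T   T
  6   T   T   F   T   T   T   T   F   T   T   T   F   T   T   T

12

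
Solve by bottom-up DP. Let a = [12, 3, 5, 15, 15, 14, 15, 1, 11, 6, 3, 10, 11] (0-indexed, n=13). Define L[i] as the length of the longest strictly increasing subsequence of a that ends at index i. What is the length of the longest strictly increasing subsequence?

   i    0    1    2    3    4    5    6    7    8    9   10   11   12
a[i]   12    3    5   15   15   14   15    1   11    6    3   10   11
L[i]    1    1    2    3    3    3    4    1    3    3    2    4    5

5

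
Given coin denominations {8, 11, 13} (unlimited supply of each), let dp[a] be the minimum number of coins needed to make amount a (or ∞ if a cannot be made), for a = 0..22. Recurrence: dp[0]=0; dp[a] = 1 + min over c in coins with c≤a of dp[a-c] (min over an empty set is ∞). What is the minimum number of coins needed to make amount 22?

2

 a  0  1  2  3  4  5  6  7  8  9 10 11 12 13 14 15 16 17 18 19 20 21 22
dp  0  -  -  -  -  -  -  -  1  -  -  1  -  1  -  -  2  -  -  2  -  2  2
(- denotes ∞ / unreachable)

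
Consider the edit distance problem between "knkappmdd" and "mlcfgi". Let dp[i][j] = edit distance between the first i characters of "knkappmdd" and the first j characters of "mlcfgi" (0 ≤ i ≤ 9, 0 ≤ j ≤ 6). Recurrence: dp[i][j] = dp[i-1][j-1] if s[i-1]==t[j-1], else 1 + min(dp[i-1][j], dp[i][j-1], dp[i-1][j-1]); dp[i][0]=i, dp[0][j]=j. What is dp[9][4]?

9

   ''  m  l  c  f  g  i
''  0  1  2  3  4  5  6
 k  1  1  2  3  4  5  6
 n  2  2  2  3  4  5  6
 k  3  3  3  3  4  5  6
 a  4  4  4  4  4  5  6
 p  5  5  5  5  5  5  6
 p  6  6  6  6  6  6  6
 m  7  6  7  7  7  7  7
 d  8  7  7  8  8  8  8
 d  9  8  8  8  9  9  9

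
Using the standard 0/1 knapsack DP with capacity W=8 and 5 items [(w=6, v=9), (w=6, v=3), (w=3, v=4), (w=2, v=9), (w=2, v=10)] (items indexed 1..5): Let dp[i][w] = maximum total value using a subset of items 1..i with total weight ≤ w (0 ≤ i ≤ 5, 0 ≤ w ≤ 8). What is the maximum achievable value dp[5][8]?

i\w   0   1   2   3   4   5   6   7   8
  0   0   0   0   0   0   0   0   0   0
  1   0   0   0   0   0   0   9   9   9
  2   0   0   0   0   0   0   9   9   9
  3   0   0   0   4   4   4   9   9   9
  4   0   0   9   9   9  13  13  13  18
  5   0   0  10  10  19  19  19  23  23

23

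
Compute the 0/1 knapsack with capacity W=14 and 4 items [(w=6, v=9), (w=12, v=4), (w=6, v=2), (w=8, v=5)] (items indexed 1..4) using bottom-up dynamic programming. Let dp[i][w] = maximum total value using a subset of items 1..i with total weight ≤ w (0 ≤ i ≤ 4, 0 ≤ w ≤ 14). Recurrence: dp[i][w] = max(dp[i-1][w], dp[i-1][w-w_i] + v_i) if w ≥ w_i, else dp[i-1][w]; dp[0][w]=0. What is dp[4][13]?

i\w   0   1   2   3   4   5   6   7   8   9  10  11  12  13  14
  0   0   0   0   0   0   0   0   0   0   0   0   0   0   0   0
  1   0   0   0   0   0   0   9   9   9   9   9   9   9   9   9
  2   0   0   0   0   0   0   9   9   9   9   9   9   9   9   9
  3   0   0   0   0   0   0   9   9   9   9   9   9  11  11  11
  4   0   0   0   0   0   0   9   9   9   9   9   9  11  11  14

11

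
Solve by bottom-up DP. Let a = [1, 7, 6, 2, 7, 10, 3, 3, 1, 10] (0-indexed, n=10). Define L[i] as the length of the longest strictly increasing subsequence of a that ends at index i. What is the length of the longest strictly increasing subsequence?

4

   i    0    1    2    3    4    5    6    7    8    9
a[i]    1    7    6    2    7   10    3    3    1   10
L[i]    1    2    2    2    3    4    3    3    1    4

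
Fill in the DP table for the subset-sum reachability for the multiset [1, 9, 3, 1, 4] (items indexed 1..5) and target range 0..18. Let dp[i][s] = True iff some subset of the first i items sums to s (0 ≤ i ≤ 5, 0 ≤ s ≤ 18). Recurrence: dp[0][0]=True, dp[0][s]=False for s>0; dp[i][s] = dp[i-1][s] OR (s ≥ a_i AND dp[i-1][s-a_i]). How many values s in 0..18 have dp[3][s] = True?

8

i\s   0   1   2   3   4   5   6   7   8   9  10  11  12  13  14  15  16  17  18
  0   T   F   F   F   F   F   F   F   F   F   F   F   F   F   F   F   F   F   F
  1   T   T   F   F   F   F   F   F   F   F   F   F   F   F   F   F   F   F   F
  2   T   T   F   F   F   F   F   F   F   T   T   F   F   F   F   F   F   F   F
  3   T   T   F   T   T   F   F   F   F   T   T   F   T   T   F   F   F   F   F
  4   T   T   T   T   T   T   F   F   F   T   T   T   T   T   T   F   F   F   F
  5   T   T   T   T   T   T   T   T   T   T   T   T   T   T   T   T   T   T   T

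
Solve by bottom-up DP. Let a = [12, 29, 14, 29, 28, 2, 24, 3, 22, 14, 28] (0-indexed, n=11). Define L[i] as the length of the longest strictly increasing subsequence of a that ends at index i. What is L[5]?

1

   i    0    1    2    3    4    5    6    7    8    9   10
a[i]   12   29   14   29   28    2   24    3   22   14   28
L[i]    1    2    2    3    3    1    3    2    3    3    4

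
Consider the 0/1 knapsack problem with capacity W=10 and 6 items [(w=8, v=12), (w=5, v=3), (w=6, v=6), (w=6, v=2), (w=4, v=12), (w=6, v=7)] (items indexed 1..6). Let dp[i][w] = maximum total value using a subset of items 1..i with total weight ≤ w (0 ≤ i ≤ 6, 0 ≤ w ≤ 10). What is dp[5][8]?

12

i\w   0   1   2   3   4   5   6   7   8   9  10
  0   0   0   0   0   0   0   0   0   0   0   0
  1   0   0   0   0   0   0   0   0  12  12  12
  2   0   0   0   0   0   3   3   3  12  12  12
  3   0   0   0   0   0   3   6   6  12  12  12
  4   0   0   0   0   0   3   6   6  12  12  12
  5   0   0   0   0  12  12  12  12  12  15  18
  6   0   0   0   0  12  12  12  12  12  15  19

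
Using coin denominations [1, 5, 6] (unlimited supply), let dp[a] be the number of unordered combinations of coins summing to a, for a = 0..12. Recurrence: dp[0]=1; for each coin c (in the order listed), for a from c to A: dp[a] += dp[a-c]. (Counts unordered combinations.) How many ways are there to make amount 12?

after  coin     0     1     2     3     4     5     6     7     8     9    10    11    12
          1     1     1     1     1     1     1     1     1     1     1     1     1     1
          5     1     1     1     1     1     2     2     2     2     2     3     3     3
          6     1     1     1     1     1     2     3     3     3     3     4     5     6

6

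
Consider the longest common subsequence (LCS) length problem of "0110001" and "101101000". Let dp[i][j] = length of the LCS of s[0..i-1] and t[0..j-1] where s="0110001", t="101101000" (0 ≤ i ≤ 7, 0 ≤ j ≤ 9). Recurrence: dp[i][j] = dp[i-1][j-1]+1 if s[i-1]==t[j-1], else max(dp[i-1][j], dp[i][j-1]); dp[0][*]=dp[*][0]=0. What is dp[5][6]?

4

   ''  1  0  1  1  0  1  0  0  0
''  0  0  0  0  0  0  0  0  0  0
 0  0  0  1  1  1  1  1  1  1  1
 1  0  1  1  2  2  2  2  2  2  2
 1  0  1  1  2  3  3  3  3  3  3
 0  0  1  2  2  3  4  4  4  4  4
 0  0  1  2  2  3  4  4  5  5  5
 0  0  1  2  2  3  4  4  5  6  6
 1  0  1  2  3  3  4  5  5  6  6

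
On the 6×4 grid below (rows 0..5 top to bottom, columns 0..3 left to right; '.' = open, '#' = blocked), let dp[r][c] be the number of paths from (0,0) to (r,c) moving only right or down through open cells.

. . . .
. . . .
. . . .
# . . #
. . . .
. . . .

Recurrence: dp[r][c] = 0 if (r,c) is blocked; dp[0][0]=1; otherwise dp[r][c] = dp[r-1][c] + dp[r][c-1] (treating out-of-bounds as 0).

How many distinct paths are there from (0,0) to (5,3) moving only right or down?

27

r\c   0   1   2   3
  0   1   1   1   1
  1   1   2   3   4
  2   1   3   6  10
  3   0   3   9   0
  4   0   3  12  12
  5   0   3  15  27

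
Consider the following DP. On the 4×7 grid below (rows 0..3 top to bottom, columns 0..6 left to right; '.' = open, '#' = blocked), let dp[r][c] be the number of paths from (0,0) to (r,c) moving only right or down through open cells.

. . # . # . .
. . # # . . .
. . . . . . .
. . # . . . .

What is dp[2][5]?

r\c   0   1   2   3   4   5   6
  0   1   1   0   0   0   0   0
  1   1   2   0   0   0   0   0
  2   1   3   3   3   3   3   3
  3   1   4   0   3   6   9  12

3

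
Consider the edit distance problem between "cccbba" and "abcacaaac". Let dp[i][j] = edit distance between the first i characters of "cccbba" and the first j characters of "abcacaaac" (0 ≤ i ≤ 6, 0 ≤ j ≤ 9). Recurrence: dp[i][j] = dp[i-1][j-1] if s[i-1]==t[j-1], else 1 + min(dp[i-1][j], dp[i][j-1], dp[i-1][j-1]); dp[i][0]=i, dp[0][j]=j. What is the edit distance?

6

   ''  a  b  c  a  c  a  a  a  c
''  0  1  2  3  4  5  6  7  8  9
 c  1  1  2  2  3  4  5  6  7  8
 c  2  2  2  2  3  3  4  5  6  7
 c  3  3  3  2  3  3  4  5  6  6
 b  4  4  3  3  3  4  4  5  6  7
 b  5  5  4  4  4  4  5  5  6  7
 a  6  5  5  5  4  5  4  5  5  6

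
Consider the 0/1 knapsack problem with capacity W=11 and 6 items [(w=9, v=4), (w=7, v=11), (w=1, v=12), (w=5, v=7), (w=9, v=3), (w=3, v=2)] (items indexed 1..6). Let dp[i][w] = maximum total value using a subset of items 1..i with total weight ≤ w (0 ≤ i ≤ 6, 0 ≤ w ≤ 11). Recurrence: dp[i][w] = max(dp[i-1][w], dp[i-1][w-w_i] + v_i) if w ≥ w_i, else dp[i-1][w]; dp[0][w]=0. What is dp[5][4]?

i\w   0   1   2   3   4   5   6   7   8   9  10  11
  0   0   0   0   0   0   0   0   0   0   0   0   0
  1   0   0   0   0   0   0   0   0   0   4   4   4
  2   0   0   0   0   0   0   0  11  11  11  11  11
  3   0  12  12  12  12  12  12  12  23  23  23  23
  4   0  12  12  12  12  12  19  19  23  23  23  23
  5   0  12  12  12  12  12  19  19  23  23  23  23
  6   0  12  12  12  14  14  19  19  23  23  23  25

12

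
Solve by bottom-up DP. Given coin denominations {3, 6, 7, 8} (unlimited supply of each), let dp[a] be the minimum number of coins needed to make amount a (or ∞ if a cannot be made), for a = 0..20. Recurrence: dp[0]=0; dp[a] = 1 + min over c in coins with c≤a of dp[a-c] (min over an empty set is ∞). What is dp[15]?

2

 a  0  1  2  3  4  5  6  7  8  9 10 11 12 13 14 15 16 17 18 19 20
dp  0  -  -  1  -  -  1  1  1  2  2  2  2  2  2  2  2  3  3  3  3
(- denotes ∞ / unreachable)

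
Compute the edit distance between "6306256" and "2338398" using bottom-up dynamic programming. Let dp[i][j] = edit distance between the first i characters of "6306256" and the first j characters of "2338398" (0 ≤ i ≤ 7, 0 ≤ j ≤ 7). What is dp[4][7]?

6

   ''  2  3  3  8  3  9  8
''  0  1  2  3  4  5  6  7
 6  1  1  2  3  4  5  6  7
 3  2  2  1  2  3  4  5  6
 0  3  3  2  2  3  4  5  6
 6  4  4  3  3  3  4  5  6
 2  5  4  4  4  4  4  5  6
 5  6  5  5  5  5  5  5  6
 6  7  6  6  6  6  6  6  6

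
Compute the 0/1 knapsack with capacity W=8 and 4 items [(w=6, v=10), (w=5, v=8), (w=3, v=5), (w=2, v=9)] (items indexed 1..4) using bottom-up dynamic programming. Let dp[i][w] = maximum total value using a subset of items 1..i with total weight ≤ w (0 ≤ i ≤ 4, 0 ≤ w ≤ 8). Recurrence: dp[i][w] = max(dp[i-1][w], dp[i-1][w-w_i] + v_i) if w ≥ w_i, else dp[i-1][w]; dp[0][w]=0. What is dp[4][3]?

i\w   0   1   2   3   4   5   6   7   8
  0   0   0   0   0   0   0   0   0   0
  1   0   0   0   0   0   0  10  10  10
  2   0   0   0   0   0   8  10  10  10
  3   0   0   0   5   5   8  10  10  13
  4   0   0   9   9   9  14  14  17  19

9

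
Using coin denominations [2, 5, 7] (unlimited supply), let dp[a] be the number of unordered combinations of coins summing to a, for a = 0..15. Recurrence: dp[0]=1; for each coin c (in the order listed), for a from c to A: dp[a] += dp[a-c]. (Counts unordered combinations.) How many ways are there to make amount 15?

3

after  coin     0     1     2     3     4     5     6     7     8     9    10    11    12    13    14    15
          2     1     0     1     0     1     0     1     0     1     0     1     0     1     0     1     0
          5     1     0     1     0     1     1     1     1     1     1     2     1     2     1     2     2
          7     1     0     1     0     1     1     1     2     1     2     2     2     3     2     4     3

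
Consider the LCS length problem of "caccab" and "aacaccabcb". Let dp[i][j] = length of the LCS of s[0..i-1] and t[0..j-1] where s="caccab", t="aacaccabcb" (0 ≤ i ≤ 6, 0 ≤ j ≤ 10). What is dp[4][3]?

2

   ''  a  a  c  a  c  c  a  b  c  b
''  0  0  0  0  0  0  0  0  0  0  0
 c  0  0  0  1  1  1  1  1  1  1  1
 a  0  1  1  1  2  2  2  2  2  2  2
 c  0  1  1  2  2  3  3  3  3  3  3
 c  0  1  1  2  2  3  4  4  4  4  4
 a  0  1  2  2  3  3  4  5  5  5  5
 b  0  1  2  2  3  3  4  5  6  6  6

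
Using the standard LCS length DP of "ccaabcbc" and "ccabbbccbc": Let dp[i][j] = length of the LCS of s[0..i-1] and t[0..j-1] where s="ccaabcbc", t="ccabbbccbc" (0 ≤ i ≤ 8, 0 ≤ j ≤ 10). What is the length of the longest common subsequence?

7

   ''  c  c  a  b  b  b  c  c  b  c
''  0  0  0  0  0  0  0  0  0  0  0
 c  0  1  1  1  1  1  1  1  1  1  1
 c  0  1  2  2  2  2  2  2  2  2  2
 a  0  1  2  3  3  3  3  3  3  3  3
 a  0  1  2  3  3  3  3  3  3  3  3
 b  0  1  2  3  4  4  4  4  4  4  4
 c  0  1  2  3  4  4  4  5  5  5  5
 b  0  1  2  3  4  5  5  5  5  6  6
 c  0  1  2  3  4  5  5  6  6  6  7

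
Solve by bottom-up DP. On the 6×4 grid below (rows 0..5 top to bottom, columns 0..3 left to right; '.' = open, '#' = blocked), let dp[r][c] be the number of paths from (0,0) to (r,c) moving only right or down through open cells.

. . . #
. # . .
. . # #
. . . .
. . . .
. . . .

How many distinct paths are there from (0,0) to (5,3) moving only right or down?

r\c   0   1   2   3
  0   1   1   1   0
  1   1   0   1   1
  2   1   1   0   0
  3   1   2   2   2
  4   1   3   5   7
  5   1   4   9  16

16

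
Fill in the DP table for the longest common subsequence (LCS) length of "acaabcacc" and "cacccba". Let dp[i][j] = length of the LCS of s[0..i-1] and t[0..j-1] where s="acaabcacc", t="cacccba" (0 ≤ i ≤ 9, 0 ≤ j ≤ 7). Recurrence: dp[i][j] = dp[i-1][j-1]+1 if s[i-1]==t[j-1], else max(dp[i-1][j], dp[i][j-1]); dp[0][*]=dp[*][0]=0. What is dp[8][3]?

3

   ''  c  a  c  c  c  b  a
''  0  0  0  0  0  0  0  0
 a  0  0  1  1  1  1  1  1
 c  0  1  1  2  2  2  2  2
 a  0  1  2  2  2  2  2  3
 a  0  1  2  2  2  2  2  3
 b  0  1  2  2  2  2  3  3
 c  0  1  2  3  3  3  3  3
 a  0  1  2  3  3  3  3  4
 c  0  1  2  3  4  4  4  4
 c  0  1  2  3  4  5  5  5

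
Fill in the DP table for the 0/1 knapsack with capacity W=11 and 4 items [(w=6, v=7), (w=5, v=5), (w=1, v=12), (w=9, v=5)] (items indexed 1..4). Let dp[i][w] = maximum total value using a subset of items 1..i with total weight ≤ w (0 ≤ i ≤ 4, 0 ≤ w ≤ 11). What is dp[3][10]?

i\w   0   1   2   3   4   5   6   7   8   9  10  11
  0   0   0   0   0   0   0   0   0   0   0   0   0
  1   0   0   0   0   0   0   7   7   7   7   7   7
  2   0   0   0   0   0   5   7   7   7   7   7  12
  3   0  12  12  12  12  12  17  19  19  19  19  19
  4   0  12  12  12  12  12  17  19  19  19  19  19

19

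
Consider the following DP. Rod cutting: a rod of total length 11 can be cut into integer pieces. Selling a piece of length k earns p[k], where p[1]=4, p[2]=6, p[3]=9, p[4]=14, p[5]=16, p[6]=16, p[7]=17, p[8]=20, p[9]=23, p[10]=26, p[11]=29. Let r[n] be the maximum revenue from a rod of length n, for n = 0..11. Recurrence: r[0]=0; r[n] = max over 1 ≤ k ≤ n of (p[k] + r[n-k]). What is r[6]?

24

   n    0    1    2    3    4    5    6    7    8    9   10   11
r[n]    0    4    8   12   16   20   24   28   32   36   40   44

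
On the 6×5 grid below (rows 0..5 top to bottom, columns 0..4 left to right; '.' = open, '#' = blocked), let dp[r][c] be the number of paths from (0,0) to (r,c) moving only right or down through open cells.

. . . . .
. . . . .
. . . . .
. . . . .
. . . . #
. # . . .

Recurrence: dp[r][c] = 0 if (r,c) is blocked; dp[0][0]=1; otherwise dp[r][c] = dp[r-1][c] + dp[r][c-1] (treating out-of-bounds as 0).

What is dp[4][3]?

r\c   0   1   2   3   4
  0   1   1   1   1   1
  1   1   2   3   4   5
  2   1   3   6  10  15
  3   1   4  10  20  35
  4   1   5  15  35   0
  5   1   0  15  50  50

35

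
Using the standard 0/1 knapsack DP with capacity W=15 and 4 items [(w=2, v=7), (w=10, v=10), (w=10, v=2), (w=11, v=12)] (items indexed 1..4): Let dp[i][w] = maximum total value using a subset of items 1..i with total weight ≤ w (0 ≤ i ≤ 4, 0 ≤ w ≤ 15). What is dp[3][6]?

7

i\w   0   1   2   3   4   5   6   7   8   9  10  11  12  13  14  15
  0   0   0   0   0   0   0   0   0   0   0   0   0   0   0   0   0
  1   0   0   7   7   7   7   7   7   7   7   7   7   7   7   7   7
  2   0   0   7   7   7   7   7   7   7   7  10  10  17  17  17  17
  3   0   0   7   7   7   7   7   7   7   7  10  10  17  17  17  17
  4   0   0   7   7   7   7   7   7   7   7  10  12  17  19  19  19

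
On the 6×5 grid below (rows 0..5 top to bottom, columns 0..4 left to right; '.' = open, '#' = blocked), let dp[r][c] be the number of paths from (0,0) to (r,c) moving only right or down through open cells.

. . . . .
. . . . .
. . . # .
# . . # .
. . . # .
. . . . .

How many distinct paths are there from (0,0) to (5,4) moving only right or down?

r\c   0   1   2   3   4
  0   1   1   1   1   1
  1   1   2   3   4   5
  2   1   3   6   0   5
  3   0   3   9   0   5
  4   0   3  12   0   5
  5   0   3  15  15  20

20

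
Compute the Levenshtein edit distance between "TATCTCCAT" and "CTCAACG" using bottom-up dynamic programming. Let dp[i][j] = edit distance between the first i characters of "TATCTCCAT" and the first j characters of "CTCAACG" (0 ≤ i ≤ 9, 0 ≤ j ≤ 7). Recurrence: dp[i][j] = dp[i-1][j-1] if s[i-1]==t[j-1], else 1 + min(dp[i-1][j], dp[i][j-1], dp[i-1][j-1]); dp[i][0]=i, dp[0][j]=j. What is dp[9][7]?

6

   ''  C  T  C  A  A  C  G
''  0  1  2  3  4  5  6  7
 T  1  1  1  2  3  4  5  6
 A  2  2  2  2  2  3  4  5
 T  3  3  2  3  3  3  4  5
 C  4  3  3  2  3  4  3  4
 T  5  4  3  3  3  4  4  4
 C  6  5  4  3  4  4  4  5
 C  7  6  5  4  4  5  4  5
 A  8  7  6  5  4  4  5  5
 T  9  8  7  6  5  5  5  6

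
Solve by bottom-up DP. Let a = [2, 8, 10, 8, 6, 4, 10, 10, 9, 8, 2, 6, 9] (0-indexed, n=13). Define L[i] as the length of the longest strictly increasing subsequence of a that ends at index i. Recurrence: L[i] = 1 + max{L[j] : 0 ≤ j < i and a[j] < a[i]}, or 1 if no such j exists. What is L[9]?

   i    0    1    2    3    4    5    6    7    8    9   10   11   12
a[i]    2    8   10    8    6    4   10   10    9    8    2    6    9
L[i]    1    2    3    2    2    2    3    3    3    3    1    3    4

3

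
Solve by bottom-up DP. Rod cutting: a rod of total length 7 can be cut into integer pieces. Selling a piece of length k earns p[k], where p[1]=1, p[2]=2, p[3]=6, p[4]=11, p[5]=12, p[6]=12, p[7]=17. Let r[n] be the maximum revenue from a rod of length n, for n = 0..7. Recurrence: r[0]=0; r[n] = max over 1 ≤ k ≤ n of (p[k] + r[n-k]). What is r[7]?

17

   n    0    1    2    3    4    5    6    7
r[n]    0    1    2    6   11   12   13   17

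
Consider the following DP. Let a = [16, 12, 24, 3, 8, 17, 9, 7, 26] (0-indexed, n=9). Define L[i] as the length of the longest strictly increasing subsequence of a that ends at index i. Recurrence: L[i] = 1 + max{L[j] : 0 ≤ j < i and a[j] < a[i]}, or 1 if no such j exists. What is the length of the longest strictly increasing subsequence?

   i    0    1    2    3    4    5    6    7    8
a[i]   16   12   24    3    8   17    9    7   26
L[i]    1    1    2    1    2    3    3    2    4

4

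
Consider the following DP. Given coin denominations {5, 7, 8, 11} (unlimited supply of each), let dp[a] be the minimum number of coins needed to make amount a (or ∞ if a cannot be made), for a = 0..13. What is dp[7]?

 a  0  1  2  3  4  5  6  7  8  9 10 11 12 13
dp  0  -  -  -  -  1  -  1  1  -  2  1  2  2
(- denotes ∞ / unreachable)

1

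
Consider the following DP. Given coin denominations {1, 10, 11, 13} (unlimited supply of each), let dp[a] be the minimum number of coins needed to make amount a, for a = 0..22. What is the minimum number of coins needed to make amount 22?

 a  0  1  2  3  4  5  6  7  8  9 10 11 12 13 14 15 16 17 18 19 20 21 22
dp  0  1  2  3  4  5  6  7  8  9  1  1  2  1  2  3  4  5  6  7  2  2  2

2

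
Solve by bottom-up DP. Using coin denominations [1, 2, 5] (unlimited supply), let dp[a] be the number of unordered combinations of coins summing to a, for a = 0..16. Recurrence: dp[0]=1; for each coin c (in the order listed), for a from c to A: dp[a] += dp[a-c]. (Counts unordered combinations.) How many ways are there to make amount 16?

20

after  coin     0     1     2     3     4     5     6     7     8     9    10    11    12    13    14    15    16
          1     1     1     1     1     1     1     1     1     1     1     1     1     1     1     1     1     1
          2     1     1     2     2     3     3     4     4     5     5     6     6     7     7     8     8     9
          5     1     1     2     2     3     4     5     6     7     8    10    11    13    14    16    18    20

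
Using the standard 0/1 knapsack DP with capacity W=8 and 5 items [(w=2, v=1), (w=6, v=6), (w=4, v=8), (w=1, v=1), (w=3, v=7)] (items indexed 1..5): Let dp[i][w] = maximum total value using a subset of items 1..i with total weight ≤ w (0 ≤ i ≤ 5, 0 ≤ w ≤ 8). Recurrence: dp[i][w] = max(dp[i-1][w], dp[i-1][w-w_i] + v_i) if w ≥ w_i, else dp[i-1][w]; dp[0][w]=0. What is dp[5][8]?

i\w   0   1   2   3   4   5   6   7   8
  0   0   0   0   0   0   0   0   0   0
  1   0   0   1   1   1   1   1   1   1
  2   0   0   1   1   1   1   6   6   7
  3   0   0   1   1   8   8   9   9   9
  4   0   1   1   2   8   9   9  10  10
  5   0   1   1   7   8   9   9  15  16

16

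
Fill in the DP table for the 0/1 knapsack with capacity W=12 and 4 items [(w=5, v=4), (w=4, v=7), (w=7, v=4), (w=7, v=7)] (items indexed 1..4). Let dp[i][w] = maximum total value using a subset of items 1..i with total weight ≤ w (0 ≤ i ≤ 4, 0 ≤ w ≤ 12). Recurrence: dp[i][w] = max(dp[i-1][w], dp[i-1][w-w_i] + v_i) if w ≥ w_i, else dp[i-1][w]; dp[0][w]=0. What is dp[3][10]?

11

i\w   0   1   2   3   4   5   6   7   8   9  10  11  12
  0   0   0   0   0   0   0   0   0   0   0   0   0   0
  1   0   0   0   0   0   4   4   4   4   4   4   4   4
  2   0   0   0   0   7   7   7   7   7  11  11  11  11
  3   0   0   0   0   7   7   7   7   7  11  11  11  11
  4   0   0   0   0   7   7   7   7   7  11  11  14  14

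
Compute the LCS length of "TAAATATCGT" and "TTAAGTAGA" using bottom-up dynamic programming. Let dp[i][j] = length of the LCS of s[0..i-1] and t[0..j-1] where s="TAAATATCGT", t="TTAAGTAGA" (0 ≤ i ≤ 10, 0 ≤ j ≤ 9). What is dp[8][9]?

   ''  T  T  A  A  G  T  A  G  A
''  0  0  0  0  0  0  0  0  0  0
 T  0  1  1  1  1  1  1  1  1  1
 A  0  1  1  2  2  2  2  2  2  2
 A  0  1  1  2  3  3  3  3  3  3
 A  0  1  1  2  3  3  3  4  4  4
 T  0  1  2  2  3  3  4  4  4  4
 A  0  1  2  3  3  3  4  5  5  5
 T  0  1  2  3  3  3  4  5  5  5
 C  0  1  2  3  3  3  4  5  5  5
 G  0  1  2  3  3  4  4  5  6  6
 T  0  1  2  3  3  4  5  5  6  6

5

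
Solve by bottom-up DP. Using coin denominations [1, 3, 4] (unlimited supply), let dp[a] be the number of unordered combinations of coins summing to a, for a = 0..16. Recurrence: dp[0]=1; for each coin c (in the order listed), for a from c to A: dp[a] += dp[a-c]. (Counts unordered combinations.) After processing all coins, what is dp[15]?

after  coin     0     1     2     3     4     5     6     7     8     9    10    11    12    13    14    15    16
          1     1     1     1     1     1     1     1     1     1     1     1     1     1     1     1     1     1
          3     1     1     1     2     2     2     3     3     3     4     4     4     5     5     5     6     6
          4     1     1     1     2     3     3     4     5     6     7     8     9    11    12    13    15    17

15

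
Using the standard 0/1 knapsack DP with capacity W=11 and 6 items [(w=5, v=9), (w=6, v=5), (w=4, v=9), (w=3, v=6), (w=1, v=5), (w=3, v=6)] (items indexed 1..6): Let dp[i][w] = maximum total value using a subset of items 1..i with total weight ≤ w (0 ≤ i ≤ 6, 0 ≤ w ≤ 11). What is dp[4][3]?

6

i\w   0   1   2   3   4   5   6   7   8   9  10  11
  0   0   0   0   0   0   0   0   0   0   0   0   0
  1   0   0   0   0   0   9   9   9   9   9   9   9
  2   0   0   0   0   0   9   9   9   9   9   9  14
  3   0   0   0   0   9   9   9   9   9  18  18  18
  4   0   0   0   6   9   9   9  15  15  18  18  18
  5   0   5   5   6  11  14  14  15  20  20  23  23
  6   0   5   5   6  11  14  14  17  20  20  23  26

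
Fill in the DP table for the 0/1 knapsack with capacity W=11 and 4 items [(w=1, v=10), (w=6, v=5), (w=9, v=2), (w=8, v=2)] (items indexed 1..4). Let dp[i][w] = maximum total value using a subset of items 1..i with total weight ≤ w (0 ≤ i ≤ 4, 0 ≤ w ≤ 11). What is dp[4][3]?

10

i\w   0   1   2   3   4   5   6   7   8   9  10  11
  0   0   0   0   0   0   0   0   0   0   0   0   0
  1   0  10  10  10  10  10  10  10  10  10  10  10
  2   0  10  10  10  10  10  10  15  15  15  15  15
  3   0  10  10  10  10  10  10  15  15  15  15  15
  4   0  10  10  10  10  10  10  15  15  15  15  15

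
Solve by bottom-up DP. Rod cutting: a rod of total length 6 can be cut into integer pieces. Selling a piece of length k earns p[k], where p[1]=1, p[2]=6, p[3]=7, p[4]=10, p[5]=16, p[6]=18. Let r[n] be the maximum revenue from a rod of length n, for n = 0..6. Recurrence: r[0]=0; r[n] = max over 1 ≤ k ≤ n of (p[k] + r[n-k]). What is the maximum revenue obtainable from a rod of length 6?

18

   n    0    1    2    3    4    5    6
r[n]    0    1    6    7   12   16   18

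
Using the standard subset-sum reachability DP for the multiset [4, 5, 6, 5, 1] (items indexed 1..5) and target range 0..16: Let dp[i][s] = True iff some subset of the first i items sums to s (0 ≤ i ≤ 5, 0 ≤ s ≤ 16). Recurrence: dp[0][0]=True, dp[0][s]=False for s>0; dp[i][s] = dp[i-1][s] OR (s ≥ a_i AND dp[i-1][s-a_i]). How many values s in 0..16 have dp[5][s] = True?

i\s   0   1   2   3   4   5   6   7   8   9  10  11  12  13  14  15  16
  0   T   F   F   F   F   F   F   F   F   F   F   F   F   F   F   F   F
  1   T   F   F   F   T   F   F   F   F   F   F   F   F   F   F   F   F
  2   T   F   F   F   T   T   F   F   F   T   F   F   F   F   F   F   F
  3   T   F   F   F   T   T   T   F   F   T   T   T   F   F   F   T   F
  4   T   F   F   F   T   T   T   F   F   T   T   T   F   F   T   T   T
  5   T   T   F   F   T   T   T   T   F   T   T   T   T   F   T   T   T

13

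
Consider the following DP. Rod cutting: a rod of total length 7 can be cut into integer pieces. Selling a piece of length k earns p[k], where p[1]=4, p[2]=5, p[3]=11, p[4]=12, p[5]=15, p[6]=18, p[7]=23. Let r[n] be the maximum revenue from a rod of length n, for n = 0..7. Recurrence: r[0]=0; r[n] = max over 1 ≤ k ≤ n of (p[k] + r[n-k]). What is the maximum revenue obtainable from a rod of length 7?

   n    0    1    2    3    4    5    6    7
r[n]    0    4    8   12   16   20   24   28

28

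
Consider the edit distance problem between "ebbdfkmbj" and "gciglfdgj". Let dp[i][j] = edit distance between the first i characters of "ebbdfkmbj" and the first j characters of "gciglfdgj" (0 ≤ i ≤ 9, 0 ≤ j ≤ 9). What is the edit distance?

8

   ''  g  c  i  g  l  f  d  g  j
''  0  1  2  3  4  5  6  7  8  9
 e  1  1  2  3  4  5  6  7  8  9
 b  2  2  2  3  4  5  6  7  8  9
 b  3  3  3  3  4  5  6  7  8  9
 d  4  4  4  4  4  5  6  6  7  8
 f  5  5  5  5  5  5  5  6  7  8
 k  6  6  6  6  6  6  6  6  7  8
 m  7  7  7  7  7  7  7  7  7  8
 b  8  8  8  8  8  8  8  8  8  8
 j  9  9  9  9  9  9  9  9  9  8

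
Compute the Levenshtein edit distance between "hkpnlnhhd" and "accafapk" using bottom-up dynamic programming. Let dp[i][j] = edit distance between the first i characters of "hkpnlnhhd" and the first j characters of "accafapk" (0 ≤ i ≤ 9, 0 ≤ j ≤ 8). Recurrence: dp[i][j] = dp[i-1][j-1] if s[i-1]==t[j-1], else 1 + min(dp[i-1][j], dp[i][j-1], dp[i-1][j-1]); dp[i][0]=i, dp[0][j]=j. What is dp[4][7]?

7

   ''  a  c  c  a  f  a  p  k
''  0  1  2  3  4  5  6  7  8
 h  1  1  2  3  4  5  6  7  8
 k  2  2  2  3  4  5  6  7  7
 p  3  3  3  3  4  5  6  6  7
 n  4  4  4  4  4  5  6  7  7
 l  5  5  5  5  5  5  6  7  8
 n  6  6  6  6  6  6  6  7  8
 h  7  7  7  7  7  7  7  7  8
 h  8  8  8  8  8  8  8  8  8
 d  9  9  9  9  9  9  9  9  9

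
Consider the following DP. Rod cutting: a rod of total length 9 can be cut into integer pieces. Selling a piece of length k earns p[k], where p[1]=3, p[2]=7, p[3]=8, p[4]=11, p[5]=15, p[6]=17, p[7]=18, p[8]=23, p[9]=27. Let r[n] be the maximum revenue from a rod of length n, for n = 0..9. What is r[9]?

31

   n    0    1    2    3    4    5    6    7    8    9
r[n]    0    3    7   10   14   17   21   24   28   31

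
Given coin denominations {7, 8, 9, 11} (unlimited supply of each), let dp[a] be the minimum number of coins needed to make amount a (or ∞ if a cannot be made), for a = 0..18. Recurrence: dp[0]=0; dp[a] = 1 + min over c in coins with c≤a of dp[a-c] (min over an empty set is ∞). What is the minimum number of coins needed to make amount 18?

 a  0  1  2  3  4  5  6  7  8  9 10 11 12 13 14 15 16 17 18
dp  0  -  -  -  -  -  -  1  1  1  -  1  -  -  2  2  2  2  2
(- denotes ∞ / unreachable)

2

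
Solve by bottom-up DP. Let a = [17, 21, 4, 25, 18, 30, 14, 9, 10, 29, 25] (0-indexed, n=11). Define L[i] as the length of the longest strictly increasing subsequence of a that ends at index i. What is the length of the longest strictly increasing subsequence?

4

   i    0    1    2    3    4    5    6    7    8    9   10
a[i]   17   21    4   25   18   30   14    9   10   29   25
L[i]    1    2    1    3    2    4    2    2    3    4    4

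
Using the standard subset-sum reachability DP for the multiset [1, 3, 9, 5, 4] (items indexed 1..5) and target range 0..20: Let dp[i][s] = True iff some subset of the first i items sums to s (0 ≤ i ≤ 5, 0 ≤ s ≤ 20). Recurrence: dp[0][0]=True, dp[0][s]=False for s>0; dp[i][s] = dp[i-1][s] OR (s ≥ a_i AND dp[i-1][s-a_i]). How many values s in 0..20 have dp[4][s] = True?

i\s   0   1   2   3   4   5   6   7   8   9  10  11  12  13  14  15  16  17  18  19  20
  0   T   F   F   F   F   F   F   F   F   F   F   F   F   F   F   F   F   F   F   F   F
  1   T   T   F   F   F   F   F   F   F   F   F   F   F   F   F   F   F   F   F   F   F
  2   T   T   F   T   T   F   F   F   F   F   F   F   F   F   F   F   F   F   F   F   F
  3   T   T   F   T   T   F   F   F   F   T   T   F   T   T   F   F   F   F   F   F   F
  4   T   T   F   T   T   T   T   F   T   T   T   F   T   T   T   T   F   T   T   F   F
  5   T   T   F   T   T   T   T   T   T   T   T   F   T   T   T   T   T   T   T   T   F

15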